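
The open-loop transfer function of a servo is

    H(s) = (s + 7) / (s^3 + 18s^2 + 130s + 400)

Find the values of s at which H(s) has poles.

The poles are the roots of the denominator s^3 + 18s^2 + 130s + 400 = 0.
Trying s = -8: the polynomial evaluates to 0, so (s + 8) is a factor.
Dividing out leaves s^2 + 10s + 50 = 0.
The quadratic formula then gives s = -5 ± 5j.

s = -5 + 5j, -5 - 5j, -8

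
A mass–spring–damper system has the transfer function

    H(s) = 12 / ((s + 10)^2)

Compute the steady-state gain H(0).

H(0) = 3/25 ≈ 0.1200

At s = 0 each factor (s + a) contributes a and each (s^2 + bs + c) contributes c.
H(0) = 12·1 / ((10) · (10)) = 12/100 = 3/25.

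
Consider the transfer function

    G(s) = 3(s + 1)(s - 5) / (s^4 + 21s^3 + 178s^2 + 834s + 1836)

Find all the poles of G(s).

s = -3 + 5j, -3 - 5j, -6, -9

The poles are the roots of the denominator s^4 + 21s^3 + 178s^2 + 834s + 1836 = 0.
Trying s = -6: the polynomial evaluates to 0, so (s + 6) is a factor.
Dividing out leaves s^3 + 15s^2 + 88s + 306 = 0.
This factors further as (s^2 + 6s + 34)(s + 9) = 0.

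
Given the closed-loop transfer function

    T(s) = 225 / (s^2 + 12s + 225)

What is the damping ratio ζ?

ζ = 0.4

Compare the denominator to the standard form s^2 + 2ζωₙs + ωₙ².
ωₙ² = 225, so ωₙ = 15 rad/s.
2ζωₙ = 12, so ζ = 12/(2·15) = 0.4.
With ζ = 0.4 the response is underdamped.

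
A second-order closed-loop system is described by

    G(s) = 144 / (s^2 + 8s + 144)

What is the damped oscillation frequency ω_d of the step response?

Comparing s^2 + 8s + 144 to s^2 + 2ζωₙs + ωₙ²: ωₙ = 12 rad/s and ζ = 8/(2·12) ≈ 0.3333.
ζωₙ = 8/2 = 4, so ω_d = ωₙ√(1−ζ²) = √(ωₙ² − (ζωₙ)²) = √(144 − 4²) = √128 ≈ 11.31 rad/s.

ω_d ≈ 11.31 rad/s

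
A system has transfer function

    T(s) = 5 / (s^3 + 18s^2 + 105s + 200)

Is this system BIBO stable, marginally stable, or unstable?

stable

The denominator s^3 + 18s^2 + 105s + 200 factors as (s + 5)^2(s + 8), giving poles at s = -5, -5, -8.
Since all poles lie strictly in the left half-plane, the system is stable.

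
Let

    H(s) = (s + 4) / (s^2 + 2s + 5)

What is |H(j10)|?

|H(j10)| ≈ 0.1109

Substitute s = j10: numerator = 4 + j10, denominator = -95 + j20.
|H(j10)| = |4 + j10| / |-95 + j20| = 10.770 / 97.082 ≈ 0.1109.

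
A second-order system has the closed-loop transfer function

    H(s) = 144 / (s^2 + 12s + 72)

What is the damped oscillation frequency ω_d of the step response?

ω_d = 6 rad/s

Comparing s^2 + 12s + 72 to s^2 + 2ζωₙs + ωₙ²: ωₙ = √72 ≈ 8.485 rad/s and ζ = 12/(2·√72) ≈ 0.7071.
ζωₙ = 12/2 = 6, so ω_d = ωₙ√(1−ζ²) = √(ωₙ² − (ζωₙ)²) = √(72 − 6²) = √36 = 6 rad/s.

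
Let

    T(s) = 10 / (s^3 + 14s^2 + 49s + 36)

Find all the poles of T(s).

s = -4, -9, -1

The poles are the roots of the denominator s^3 + 14s^2 + 49s + 36 = 0.
Trying s = -4: the polynomial evaluates to 0, so (s + 4) is a factor.
Dividing out leaves s^2 + 10s + 9 = 0.
Factoring the quadratic: (s + 9)(s + 1) = 0.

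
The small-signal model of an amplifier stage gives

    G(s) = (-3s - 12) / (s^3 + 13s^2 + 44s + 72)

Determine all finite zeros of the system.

Set the numerator to zero: -3s - 12 = 0, i.e. -3·(s + 4) = 0.
So s = -4.

s = -4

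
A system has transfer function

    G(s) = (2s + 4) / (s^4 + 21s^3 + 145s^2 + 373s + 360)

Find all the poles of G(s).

s = -9, -2 + j, -2 - j, -8

The poles are the roots of the denominator s^4 + 21s^3 + 145s^2 + 373s + 360 = 0.
Trying s = -9: the polynomial evaluates to 0, so (s + 9) is a factor.
Dividing out leaves s^3 + 12s^2 + 37s + 40 = 0.
This factors further as (s^2 + 4s + 5)(s + 8) = 0.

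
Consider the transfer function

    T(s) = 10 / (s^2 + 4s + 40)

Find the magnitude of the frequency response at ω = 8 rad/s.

Substitute s = j8: numerator = 10, denominator = -24 + j32.
|T(j8)| = |10| / |-24 + j32| = 10 / 40 = 0.2500.

|T(j8)| = 0.2500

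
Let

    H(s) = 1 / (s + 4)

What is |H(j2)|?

Substitute s = j2: numerator = 1, denominator = 4 + j2.
|H(j2)| = |1| / |4 + j2| = 1 / 4.4721 ≈ 0.2236.

|H(j2)| ≈ 0.2236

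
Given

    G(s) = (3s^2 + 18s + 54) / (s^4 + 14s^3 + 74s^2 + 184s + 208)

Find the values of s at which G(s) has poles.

s = -2 ± 2j, -5 ± j

The poles are the roots of the denominator s^4 + 14s^3 + 74s^2 + 184s + 208 = 0.
No real roots exist; factor into two real quadratics: (s^2 + 4s + 8)(s^2 + 10s + 26) = 0.
Each quadratic gives a conjugate pair via the quadratic formula.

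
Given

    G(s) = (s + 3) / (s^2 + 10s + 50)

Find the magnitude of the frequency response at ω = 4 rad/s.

|G(j4)| ≈ 0.09524

Substitute s = j4: numerator = 3 + j4, denominator = 34 + j40.
|G(j4)| = |3 + j4| / |34 + j40| = 5 / 52.498 ≈ 0.09524.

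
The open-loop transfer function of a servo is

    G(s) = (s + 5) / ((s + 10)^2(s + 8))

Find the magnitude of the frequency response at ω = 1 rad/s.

Substitute s = j1: numerator = 5 + j1, denominator = 772 + j259.
|G(j1)| = |5 + j1| / |772 + j259| = 5.0990 / 814.29 ≈ 0.006262.

|G(j1)| ≈ 0.006262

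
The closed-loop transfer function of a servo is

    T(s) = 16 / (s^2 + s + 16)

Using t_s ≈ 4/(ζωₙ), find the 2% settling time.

t_s ≈ 8 s

Comparing s^2 + s + 16 to s^2 + 2ζωₙs + ωₙ²: ωₙ = 4 rad/s and ζ = 1/(2·4) = 0.125.
ζωₙ = 1/2 = 0.5, so t_s ≈ 4/(ζωₙ) = 4/0.5 = 8 s.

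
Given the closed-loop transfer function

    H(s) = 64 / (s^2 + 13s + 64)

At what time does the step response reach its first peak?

t_p ≈ 0.6736 s

Comparing s^2 + 13s + 64 to s^2 + 2ζωₙs + ωₙ²: ωₙ = 8 rad/s and ζ = 13/(2·8) = 0.8125.
ζωₙ = 13/2 = 6.5, so ω_d = ωₙ√(1−ζ²) = √(ωₙ² − (ζωₙ)²) = √(64 − 6.5²) = √21.75 ≈ 4.664 rad/s.
t_p = π/ω_d = π/4.664 ≈ 0.6736 s.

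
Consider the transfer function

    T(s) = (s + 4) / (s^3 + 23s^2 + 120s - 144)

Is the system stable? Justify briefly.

The denominator s^3 + 23s^2 + 120s - 144 factors as (s + 12)^2(s - 1), giving poles at s = -12, -12, 1.
Since the pole(s) at s = 1 lie in the right half-plane, the system is unstable.

unstable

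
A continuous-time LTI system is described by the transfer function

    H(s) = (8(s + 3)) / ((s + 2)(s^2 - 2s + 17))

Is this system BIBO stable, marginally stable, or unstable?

The poles can be read from the denominator factors: s = -2, 1 ± 4j.
Since the pole(s) at s = 1 + 4j, 1 - 4j lie in the right half-plane, the system is unstable.

unstable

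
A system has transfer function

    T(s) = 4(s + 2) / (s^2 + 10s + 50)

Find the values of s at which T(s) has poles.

The poles are the roots of the denominator s^2 + 10s + 50 = 0.
Using the quadratic formula: s = (-10 ± √(-100))/2 = -5 ± 5j.

s = -5 ± 5j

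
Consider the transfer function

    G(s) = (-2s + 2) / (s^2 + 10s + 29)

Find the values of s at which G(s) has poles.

The poles are the roots of the denominator s^2 + 10s + 29 = 0.
Using the quadratic formula: s = (-10 ± √(-16))/2 = -5 ± 2j.

s = -5 + 2j, -5 - 2j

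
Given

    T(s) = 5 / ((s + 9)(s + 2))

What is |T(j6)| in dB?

|T(j6)|_dB ≈ -22.7 dB

Substitute s = j6: numerator = 5, denominator = -18 + j66.
|T(j6)| = |5| / |-18 + j66| = 5 / 68.411 ≈ 0.07309.
In decibels: 20·log₁₀(0.07309) ≈ -22.7 dB.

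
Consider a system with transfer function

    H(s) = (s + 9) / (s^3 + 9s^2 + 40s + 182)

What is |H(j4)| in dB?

|H(j4)|_dB ≈ -20.4 dB

Substitute s = j4: numerator = 9 + j4, denominator = 38 + j96.
|H(j4)| = |9 + j4| / |38 + j96| = 9.8489 / 103.25 ≈ 0.09539.
In decibels: 20·log₁₀(0.09539) ≈ -20.4 dB.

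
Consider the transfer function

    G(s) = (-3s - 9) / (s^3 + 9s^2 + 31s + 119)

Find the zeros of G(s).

s = -3

Set the numerator to zero: -3s - 9 = 0, i.e. -3·(s + 3) = 0.
So s = -3.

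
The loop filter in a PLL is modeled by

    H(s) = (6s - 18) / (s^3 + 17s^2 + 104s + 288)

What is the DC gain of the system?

Set s = 0: H(0) = (-18) / (288) = -1/16.

H(0) = -1/16 ≈ -0.06250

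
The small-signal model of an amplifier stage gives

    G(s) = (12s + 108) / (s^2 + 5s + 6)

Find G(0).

G(0) = 18

Set s = 0: G(0) = (108) / (6) = 18.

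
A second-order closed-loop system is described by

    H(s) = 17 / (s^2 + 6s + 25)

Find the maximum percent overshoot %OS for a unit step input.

Comparing s^2 + 6s + 25 to s^2 + 2ζωₙs + ωₙ²: ωₙ = 5 rad/s and ζ = 6/(2·5) = 0.6.
%OS = 100·exp(−πζ/√(1−ζ²)) = 100·exp(−π·0.6/√(1−0.6²)) ≈ 9.48%.

%OS ≈ 9.48%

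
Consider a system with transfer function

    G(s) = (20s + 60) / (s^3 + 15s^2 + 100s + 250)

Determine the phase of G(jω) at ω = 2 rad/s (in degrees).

At s = j2: numerator = 60 + j40, denominator = 190 + j192.
∠G = ∠num − ∠den = 33.690° − (45.300°) = -11.61°.

∠G(j2) ≈ -11.61°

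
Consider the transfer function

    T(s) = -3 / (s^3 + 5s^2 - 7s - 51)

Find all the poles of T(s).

s = -4 + j, -4 - j, 3

The poles are the roots of the denominator s^3 + 5s^2 - 7s - 51 = 0.
Trying s = 3: the polynomial evaluates to 0, so (s - 3) is a factor.
Dividing out leaves s^2 + 8s + 17 = 0.
The quadratic formula then gives s = -4 ± 1j.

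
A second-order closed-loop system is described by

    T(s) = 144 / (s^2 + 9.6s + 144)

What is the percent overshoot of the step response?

Comparing s^2 + 9.6s + 144 to s^2 + 2ζωₙs + ωₙ²: ωₙ = 12 rad/s and ζ = 9.6/(2·12) = 0.4.
%OS = 100·exp(−πζ/√(1−ζ²)) = 100·exp(−π·0.4/√(1−0.4²)) ≈ 25.4%.

%OS ≈ 25.4%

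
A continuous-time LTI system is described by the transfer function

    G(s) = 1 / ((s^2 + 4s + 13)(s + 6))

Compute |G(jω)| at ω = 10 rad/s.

Substitute s = j10: numerator = 1, denominator = -922 - j630.
|G(j10)| = |1| / |-922 - j630| = 1 / 1116.7 ≈ 0.0008955.

|G(j10)| ≈ 0.0008955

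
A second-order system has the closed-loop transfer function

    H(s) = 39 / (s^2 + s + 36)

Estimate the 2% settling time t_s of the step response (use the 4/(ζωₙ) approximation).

t_s ≈ 8 s

Comparing s^2 + s + 36 to s^2 + 2ζωₙs + ωₙ²: ωₙ = 6 rad/s and ζ = 1/(2·6) ≈ 0.08333.
ζωₙ = 1/2 = 0.5, so t_s ≈ 4/(ζωₙ) = 4/0.5 = 8 s.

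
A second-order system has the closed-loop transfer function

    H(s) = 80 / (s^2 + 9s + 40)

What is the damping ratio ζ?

ζ ≈ 0.7115

Compare the denominator to the standard form s^2 + 2ζωₙs + ωₙ².
ωₙ² = 40, so ωₙ = √40 ≈ 6.325 rad/s.
2ζωₙ = 9, so ζ = 9/(2·√40) ≈ 0.7115.
With ζ = 0.7115 the response is underdamped.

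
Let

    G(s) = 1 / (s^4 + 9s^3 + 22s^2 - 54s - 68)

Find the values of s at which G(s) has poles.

s = 2, -5 + 3j, -5 - 3j, -1

The poles are the roots of the denominator s^4 + 9s^3 + 22s^2 - 54s - 68 = 0.
Trying s = 2: the polynomial evaluates to 0, so (s - 2) is a factor.
Dividing out leaves s^3 + 11s^2 + 44s + 34 = 0.
This factors further as (s^2 + 10s + 34)(s + 1) = 0.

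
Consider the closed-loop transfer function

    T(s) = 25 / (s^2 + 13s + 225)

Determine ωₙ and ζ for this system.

Compare the denominator to the standard form s^2 + 2ζωₙs + ωₙ².
ωₙ² = 225, so ωₙ = 15 rad/s.
2ζωₙ = 13, so ζ = 13/(2·15) ≈ 0.4333.
With ζ = 0.4333 the response is underdamped.

ωₙ = 15 rad/s, ζ ≈ 0.4333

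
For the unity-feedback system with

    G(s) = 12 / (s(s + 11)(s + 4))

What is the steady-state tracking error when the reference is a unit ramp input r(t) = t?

e_ss = 3.667

G(s) has one pole at the origin.
This is a Type 1 system. Kv = lim_{s→0} s·G(s) = 12/44 = 3/11.
e_ss = 1/Kv = 1/(3/11) = 11/3 ≈ 3.667.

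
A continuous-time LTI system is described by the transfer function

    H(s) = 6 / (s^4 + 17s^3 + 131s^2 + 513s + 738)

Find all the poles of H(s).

The poles are the roots of the denominator s^4 + 17s^3 + 131s^2 + 513s + 738 = 0.
Trying s = -6: the polynomial evaluates to 0, so (s + 6) is a factor.
Dividing out leaves s^3 + 11s^2 + 65s + 123 = 0.
This factors further as (s^2 + 8s + 41)(s + 3) = 0.

s = -4 + 5j, -4 - 5j, -6, -3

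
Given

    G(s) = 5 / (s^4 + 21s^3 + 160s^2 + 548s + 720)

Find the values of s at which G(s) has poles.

s = -4 + 2j, -4 - 2j, -9, -4

The poles are the roots of the denominator s^4 + 21s^3 + 160s^2 + 548s + 720 = 0.
Trying s = -9: the polynomial evaluates to 0, so (s + 9) is a factor.
Dividing out leaves s^3 + 12s^2 + 52s + 80 = 0.
This factors further as (s^2 + 8s + 20)(s + 4) = 0.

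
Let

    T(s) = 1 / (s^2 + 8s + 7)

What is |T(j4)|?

Substitute s = j4: numerator = 1, denominator = -9 + j32.
|T(j4)| = |1| / |-9 + j32| = 1 / 33.242 ≈ 0.03008.

|T(j4)| ≈ 0.03008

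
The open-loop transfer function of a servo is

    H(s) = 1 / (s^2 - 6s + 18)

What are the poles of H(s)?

The poles are the roots of the denominator s^2 - 6s + 18 = 0.
Using the quadratic formula: s = (6 ± √(-36))/2 = 3 ± 3j.

s = 3 ± 3j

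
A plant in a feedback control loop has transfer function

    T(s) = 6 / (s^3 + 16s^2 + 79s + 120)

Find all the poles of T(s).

s = -8, -5, -3

The poles are the roots of the denominator s^3 + 16s^2 + 79s + 120 = 0.
Trying s = -8: the polynomial evaluates to 0, so (s + 8) is a factor.
Dividing out leaves s^2 + 8s + 15 = 0.
Factoring the quadratic: (s + 5)(s + 3) = 0.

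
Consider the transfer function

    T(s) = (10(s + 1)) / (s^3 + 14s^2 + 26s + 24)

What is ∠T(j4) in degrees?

At s = j4: numerator = 10 + j40, denominator = -200 + j40.
∠T = ∠num − ∠den = 75.964° − (168.69°) = -92.73°.

∠T(j4) ≈ -92.73°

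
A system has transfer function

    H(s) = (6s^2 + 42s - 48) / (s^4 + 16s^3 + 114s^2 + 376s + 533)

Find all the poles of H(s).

The poles are the roots of the denominator s^4 + 16s^3 + 114s^2 + 376s + 533 = 0.
No real roots exist; factor into two real quadratics: (s^2 + 10s + 41)(s^2 + 6s + 13) = 0.
Each quadratic gives a conjugate pair via the quadratic formula.

s = -5 + 4j, -5 - 4j, -3 + 2j, -3 - 2j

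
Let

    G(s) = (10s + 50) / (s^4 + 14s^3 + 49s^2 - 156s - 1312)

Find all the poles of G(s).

s = -5 + 4j, -5 - 4j, 4, -8

The poles are the roots of the denominator s^4 + 14s^3 + 49s^2 - 156s - 1312 = 0.
Trying s = 4: the polynomial evaluates to 0, so (s - 4) is a factor.
Dividing out leaves s^3 + 18s^2 + 121s + 328 = 0.
This factors further as (s^2 + 10s + 41)(s + 8) = 0.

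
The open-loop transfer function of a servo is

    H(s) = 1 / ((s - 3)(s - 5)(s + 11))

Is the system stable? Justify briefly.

unstable

The poles can be read from the denominator factors: s = 3, 5, -11.
Since the pole(s) at s = 3, 5 lie in the right half-plane, the system is unstable.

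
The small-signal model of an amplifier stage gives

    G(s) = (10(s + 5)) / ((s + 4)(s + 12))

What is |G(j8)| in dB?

Substitute s = j8: numerator = 50 + j80, denominator = -16 + j128.
|G(j8)| = |50 + j80| / |-16 + j128| = 94.340 / 129.00 ≈ 0.7313.
In decibels: 20·log₁₀(0.7313) ≈ -2.72 dB.

|G(j8)|_dB ≈ -2.72 dB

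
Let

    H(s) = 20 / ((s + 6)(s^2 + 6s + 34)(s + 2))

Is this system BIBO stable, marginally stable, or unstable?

stable

The poles can be read from the denominator factors: s = -6, -3 ± 5j, -2.
Since all poles lie strictly in the left half-plane, the system is stable.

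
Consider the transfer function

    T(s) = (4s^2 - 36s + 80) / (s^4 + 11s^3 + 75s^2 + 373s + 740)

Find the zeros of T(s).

s = 5, 4

Set the numerator to zero: 4s^2 - 36s + 80 = 0, i.e. 4·(s^2 - 9s + 20) = 0.
Factoring: (s - 5)(s - 4) = 0.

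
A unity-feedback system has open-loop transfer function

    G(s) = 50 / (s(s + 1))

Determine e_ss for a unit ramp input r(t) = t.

e_ss = 0.02000

G(s) has one pole at the origin.
This is a Type 1 system. Kv = lim_{s→0} s·G(s) = 50/1.
e_ss = 1/Kv = 1/(50) = 1/50 ≈ 0.02000.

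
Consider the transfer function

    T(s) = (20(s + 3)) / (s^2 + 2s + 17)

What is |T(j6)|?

|T(j6)| ≈ 5.970

Substitute s = j6: numerator = 60 + j120, denominator = -19 + j12.
|T(j6)| = |60 + j120| / |-19 + j12| = 134.16 / 22.472 ≈ 5.970.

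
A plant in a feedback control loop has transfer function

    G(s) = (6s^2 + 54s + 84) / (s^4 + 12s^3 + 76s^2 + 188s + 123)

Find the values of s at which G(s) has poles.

s = -4 + 5j, -4 - 5j, -3, -1

The poles are the roots of the denominator s^4 + 12s^3 + 76s^2 + 188s + 123 = 0.
Trying s = -3: the polynomial evaluates to 0, so (s + 3) is a factor.
Dividing out leaves s^3 + 9s^2 + 49s + 41 = 0.
This factors further as (s^2 + 8s + 41)(s + 1) = 0.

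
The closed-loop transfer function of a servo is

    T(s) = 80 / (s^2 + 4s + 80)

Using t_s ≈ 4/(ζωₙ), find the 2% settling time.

Comparing s^2 + 4s + 80 to s^2 + 2ζωₙs + ωₙ²: ωₙ = √80 ≈ 8.944 rad/s and ζ = 4/(2·√80) ≈ 0.2236.
ζωₙ = 4/2 = 2, so t_s ≈ 4/(ζωₙ) = 4/2 = 2 s.

t_s ≈ 2 s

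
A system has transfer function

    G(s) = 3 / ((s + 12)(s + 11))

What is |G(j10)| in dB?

Substitute s = j10: numerator = 3, denominator = 32 + j230.
|G(j10)| = |3| / |32 + j230| = 3 / 232.22 ≈ 0.01292.
In decibels: 20·log₁₀(0.01292) ≈ -37.8 dB.

|G(j10)|_dB ≈ -37.8 dB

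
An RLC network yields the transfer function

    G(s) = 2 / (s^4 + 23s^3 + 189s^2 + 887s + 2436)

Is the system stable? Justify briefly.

stable

The denominator s^4 + 23s^3 + 189s^2 + 887s + 2436 factors as (s^2 + 4s + 29)(s + 7)(s + 12), giving poles at s = -2 + 5j, -2 - 5j, -7, -12.
Since all poles lie strictly in the left half-plane, the system is stable.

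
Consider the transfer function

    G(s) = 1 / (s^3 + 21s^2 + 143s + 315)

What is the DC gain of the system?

G(0) = 1/315 ≈ 0.003175

Set s = 0: G(0) = (1) / (315) = 1/315.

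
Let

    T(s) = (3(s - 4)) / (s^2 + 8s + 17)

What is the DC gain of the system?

T(0) = -12/17 ≈ -0.7059

Set s = 0: T(0) = (-12) / (17) = -12/17.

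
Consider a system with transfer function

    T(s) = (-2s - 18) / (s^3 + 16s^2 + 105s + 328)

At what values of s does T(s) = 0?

Set the numerator to zero: -2s - 18 = 0, i.e. -2·(s + 9) = 0.
So s = -9.

s = -9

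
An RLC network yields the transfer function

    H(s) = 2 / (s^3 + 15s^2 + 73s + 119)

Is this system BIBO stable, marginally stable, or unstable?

stable

The denominator s^3 + 15s^2 + 73s + 119 factors as (s^2 + 8s + 17)(s + 7), giving poles at s = -4 ± j, -7.
Since all poles lie strictly in the left half-plane, the system is stable.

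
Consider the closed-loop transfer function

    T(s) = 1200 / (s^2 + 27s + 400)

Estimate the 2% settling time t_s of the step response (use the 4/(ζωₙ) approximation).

Comparing s^2 + 27s + 400 to s^2 + 2ζωₙs + ωₙ²: ωₙ = 20 rad/s and ζ = 27/(2·20) = 0.675.
ζωₙ = 27/2 = 13.5, so t_s ≈ 4/(ζωₙ) = 4/13.5 ≈ 0.2963 s.

t_s ≈ 0.2963 s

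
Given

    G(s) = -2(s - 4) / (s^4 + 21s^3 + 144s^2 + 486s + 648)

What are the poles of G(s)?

The poles are the roots of the denominator s^4 + 21s^3 + 144s^2 + 486s + 648 = 0.
Trying s = -12: the polynomial evaluates to 0, so (s + 12) is a factor.
Dividing out leaves s^3 + 9s^2 + 36s + 54 = 0.
This factors further as (s + 3)(s^2 + 6s + 18) = 0.

s = -12, -3, -3 + 3j, -3 - 3j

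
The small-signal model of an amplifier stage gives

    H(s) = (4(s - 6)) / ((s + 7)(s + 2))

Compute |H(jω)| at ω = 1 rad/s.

|H(j1)| ≈ 1.539

Substitute s = j1: numerator = -24 + j4, denominator = 13 + j9.
|H(j1)| = |-24 + j4| / |13 + j9| = 24.331 / 15.811 ≈ 1.539.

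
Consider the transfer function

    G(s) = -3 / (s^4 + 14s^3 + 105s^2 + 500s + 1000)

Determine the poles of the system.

s = -5, -2 + 6j, -2 - 6j, -5

The poles are the roots of the denominator s^4 + 14s^3 + 105s^2 + 500s + 1000 = 0.
Trying s = -5: the polynomial evaluates to 0, so (s + 5) is a factor.
Dividing out leaves s^3 + 9s^2 + 60s + 200 = 0.
This factors further as (s^2 + 4s + 40)(s + 5) = 0.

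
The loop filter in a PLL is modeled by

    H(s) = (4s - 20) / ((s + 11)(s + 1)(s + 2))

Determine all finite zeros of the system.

Set the numerator to zero: 4s - 20 = 0, i.e. 4·(s - 5) = 0.
So s = 5.

s = 5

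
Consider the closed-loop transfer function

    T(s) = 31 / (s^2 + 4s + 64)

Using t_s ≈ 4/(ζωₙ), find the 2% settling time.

Comparing s^2 + 4s + 64 to s^2 + 2ζωₙs + ωₙ²: ωₙ = 8 rad/s and ζ = 4/(2·8) = 0.25.
ζωₙ = 4/2 = 2, so t_s ≈ 4/(ζωₙ) = 4/2 = 2 s.

t_s ≈ 2 s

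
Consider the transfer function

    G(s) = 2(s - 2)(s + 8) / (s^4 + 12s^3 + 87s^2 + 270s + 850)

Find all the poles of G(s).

The poles are the roots of the denominator s^4 + 12s^3 + 87s^2 + 270s + 850 = 0.
No real roots exist; factor into two real quadratics: (s^2 + 2s + 17)(s^2 + 10s + 50) = 0.
Each quadratic gives a conjugate pair via the quadratic formula.

s = -1 ± 4j, -5 ± 5j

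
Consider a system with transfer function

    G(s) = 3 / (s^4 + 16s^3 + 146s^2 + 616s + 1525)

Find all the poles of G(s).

The poles are the roots of the denominator s^4 + 16s^3 + 146s^2 + 616s + 1525 = 0.
No real roots exist; factor into two real quadratics: (s^2 + 10s + 61)(s^2 + 6s + 25) = 0.
Each quadratic gives a conjugate pair via the quadratic formula.

s = -5 ± 6j, -3 ± 4j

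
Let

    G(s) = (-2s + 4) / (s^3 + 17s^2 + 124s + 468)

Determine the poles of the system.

s = -9, -4 + 6j, -4 - 6j

The poles are the roots of the denominator s^3 + 17s^2 + 124s + 468 = 0.
Trying s = -9: the polynomial evaluates to 0, so (s + 9) is a factor.
Dividing out leaves s^2 + 8s + 52 = 0.
The quadratic formula then gives s = -4 ± 6j.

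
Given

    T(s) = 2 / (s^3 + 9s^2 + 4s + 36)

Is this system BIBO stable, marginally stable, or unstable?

marginally stable

The denominator s^3 + 9s^2 + 4s + 36 factors as (s^2 + 4)(s + 9), giving poles at s = 2j, -2j, -9.
Since the simple pole(s) at s = ±2j lie on the jω-axis with none in the right half-plane, the system is marginally stable.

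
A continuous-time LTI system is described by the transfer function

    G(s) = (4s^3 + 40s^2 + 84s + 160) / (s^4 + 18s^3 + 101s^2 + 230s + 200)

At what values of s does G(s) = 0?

Set the numerator to zero: 4s^3 + 40s^2 + 84s + 160 = 0, i.e. 4·(s^3 + 10s^2 + 21s + 40) = 0.
Factoring: (s^2 + 2s + 5)(s + 8) = 0.

s = -1 ± 2j, -8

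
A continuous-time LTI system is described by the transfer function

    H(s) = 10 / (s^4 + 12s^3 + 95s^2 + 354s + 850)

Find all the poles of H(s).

s = -3 + 4j, -3 - 4j, -3 + 5j, -3 - 5j

The poles are the roots of the denominator s^4 + 12s^3 + 95s^2 + 354s + 850 = 0.
No real roots exist; factor into two real quadratics: (s^2 + 6s + 25)(s^2 + 6s + 34) = 0.
Each quadratic gives a conjugate pair via the quadratic formula.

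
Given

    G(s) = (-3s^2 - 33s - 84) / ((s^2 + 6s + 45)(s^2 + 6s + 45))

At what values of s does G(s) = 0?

s = -4, -7

Set the numerator to zero: -3s^2 - 33s - 84 = 0, i.e. -3·(s^2 + 11s + 28) = 0.
Factoring: (s + 4)(s + 7) = 0.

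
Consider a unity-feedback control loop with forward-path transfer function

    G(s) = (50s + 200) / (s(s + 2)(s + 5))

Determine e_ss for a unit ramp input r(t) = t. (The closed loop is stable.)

e_ss = 0.05000

G(s) has one pole at the origin.
This is a Type 1 system. Kv = lim_{s→0} s·G(s) = 200/10 = 20.
e_ss = 1/Kv = 1/(20) = 1/20 ≈ 0.05000.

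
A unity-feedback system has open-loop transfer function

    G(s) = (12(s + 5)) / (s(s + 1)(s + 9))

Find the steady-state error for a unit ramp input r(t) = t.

e_ss = 0.1500

G(s) has one pole at the origin.
This is a Type 1 system. Kv = lim_{s→0} s·G(s) = 60/9 = 20/3.
e_ss = 1/Kv = 1/(20/3) = 3/20 ≈ 0.1500.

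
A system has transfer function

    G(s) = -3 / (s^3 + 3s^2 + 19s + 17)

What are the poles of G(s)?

s = -1 ± 4j, -1

The poles are the roots of the denominator s^3 + 3s^2 + 19s + 17 = 0.
Trying s = -1: the polynomial evaluates to 0, so (s + 1) is a factor.
Dividing out leaves s^2 + 2s + 17 = 0.
The quadratic formula then gives s = -1 ± 4j.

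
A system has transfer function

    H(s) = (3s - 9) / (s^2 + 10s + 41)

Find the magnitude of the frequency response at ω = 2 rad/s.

Substitute s = j2: numerator = -9 + j6, denominator = 37 + j20.
|H(j2)| = |-9 + j6| / |37 + j20| = 10.817 / 42.059 ≈ 0.2572.

|H(j2)| ≈ 0.2572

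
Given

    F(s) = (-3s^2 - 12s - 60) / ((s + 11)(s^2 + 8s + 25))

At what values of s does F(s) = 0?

s = -2 + 4j, -2 - 4j

Set the numerator to zero: -3s^2 - 12s - 60 = 0, i.e. -3·(s^2 + 4s + 20) = 0.
Factoring: (s^2 + 4s + 20) = 0.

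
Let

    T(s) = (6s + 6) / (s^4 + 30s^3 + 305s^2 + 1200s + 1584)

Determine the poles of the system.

s = -3, -11, -4, -12

The poles are the roots of the denominator s^4 + 30s^3 + 305s^2 + 1200s + 1584 = 0.
Trying s = -3: the polynomial evaluates to 0, so (s + 3) is a factor.
Dividing out leaves s^3 + 27s^2 + 224s + 528 = 0.
This factors further as (s + 11)(s + 4)(s + 12) = 0.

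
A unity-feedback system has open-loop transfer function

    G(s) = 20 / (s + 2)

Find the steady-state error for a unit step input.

G(s) has no poles at the origin.
This is a Type 0 system. Kp = lim_{s→0} G(s) = 20/2 = 10.
e_ss = 1/(1 + Kp) = 1/(1 + 10) = 1/11 ≈ 0.09091.

e_ss = 0.09091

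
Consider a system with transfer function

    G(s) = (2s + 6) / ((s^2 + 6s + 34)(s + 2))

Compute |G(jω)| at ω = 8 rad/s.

|G(j8)| ≈ 0.03661

Substitute s = j8: numerator = 6 + j16, denominator = -444 - j144.
|G(j8)| = |6 + j16| / |-444 - j144| = 17.088 / 466.77 ≈ 0.03661.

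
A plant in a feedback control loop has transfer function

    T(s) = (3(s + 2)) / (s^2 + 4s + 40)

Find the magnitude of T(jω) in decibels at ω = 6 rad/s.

Substitute s = j6: numerator = 6 + j18, denominator = 4 + j24.
|T(j6)| = |6 + j18| / |4 + j24| = 18.974 / 24.331 ≈ 0.7798.
In decibels: 20·log₁₀(0.7798) ≈ -2.16 dB.

|T(j6)|_dB ≈ -2.16 dB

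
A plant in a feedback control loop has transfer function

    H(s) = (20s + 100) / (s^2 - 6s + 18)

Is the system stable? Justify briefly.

The poles can be read from the denominator factors: s = 3 ± 3j.
Since the pole(s) at s = 3 ± 3j lie in the right half-plane, the system is unstable.

unstable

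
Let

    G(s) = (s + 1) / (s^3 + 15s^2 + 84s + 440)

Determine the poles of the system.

s = -2 ± 6j, -11

The poles are the roots of the denominator s^3 + 15s^2 + 84s + 440 = 0.
Trying s = -11: the polynomial evaluates to 0, so (s + 11) is a factor.
Dividing out leaves s^2 + 4s + 40 = 0.
The quadratic formula then gives s = -2 ± 6j.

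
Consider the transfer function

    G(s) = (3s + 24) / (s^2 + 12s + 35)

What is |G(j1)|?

|G(j1)| ≈ 0.6708

Substitute s = j1: numerator = 24 + j3, denominator = 34 + j12.
|G(j1)| = |24 + j3| / |34 + j12| = 24.187 / 36.056 ≈ 0.6708.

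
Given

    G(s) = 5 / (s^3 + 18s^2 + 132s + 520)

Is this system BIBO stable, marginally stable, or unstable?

stable

The denominator s^3 + 18s^2 + 132s + 520 factors as (s^2 + 8s + 52)(s + 10), giving poles at s = -4 + 6j, -4 - 6j, -10.
Since all poles lie strictly in the left half-plane, the system is stable.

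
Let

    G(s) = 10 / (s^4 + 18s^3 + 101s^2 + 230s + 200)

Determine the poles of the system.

s = -2 + j, -2 - j, -10, -4

The poles are the roots of the denominator s^4 + 18s^3 + 101s^2 + 230s + 200 = 0.
Trying s = -10: the polynomial evaluates to 0, so (s + 10) is a factor.
Dividing out leaves s^3 + 8s^2 + 21s + 20 = 0.
This factors further as (s^2 + 4s + 5)(s + 4) = 0.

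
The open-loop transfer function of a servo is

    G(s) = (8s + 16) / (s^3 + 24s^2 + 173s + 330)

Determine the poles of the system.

The poles are the roots of the denominator s^3 + 24s^2 + 173s + 330 = 0.
Trying s = -10: the polynomial evaluates to 0, so (s + 10) is a factor.
Dividing out leaves s^2 + 14s + 33 = 0.
Factoring the quadratic: (s + 3)(s + 11) = 0.

s = -10, -3, -11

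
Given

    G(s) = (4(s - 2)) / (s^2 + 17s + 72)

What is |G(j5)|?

Substitute s = j5: numerator = -8 + j20, denominator = 47 + j85.
|G(j5)| = |-8 + j20| / |47 + j85| = 21.541 / 97.129 ≈ 0.2218.

|G(j5)| ≈ 0.2218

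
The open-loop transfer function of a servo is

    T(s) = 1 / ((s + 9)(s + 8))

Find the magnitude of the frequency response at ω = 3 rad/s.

Substitute s = j3: numerator = 1, denominator = 63 + j51.
|T(j3)| = |1| / |63 + j51| = 1 / 81.056 ≈ 0.01234.

|T(j3)| ≈ 0.01234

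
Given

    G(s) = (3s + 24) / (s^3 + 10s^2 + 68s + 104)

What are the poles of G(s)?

s = -4 ± 6j, -2

The poles are the roots of the denominator s^3 + 10s^2 + 68s + 104 = 0.
Trying s = -2: the polynomial evaluates to 0, so (s + 2) is a factor.
Dividing out leaves s^2 + 8s + 52 = 0.
The quadratic formula then gives s = -4 ± 6j.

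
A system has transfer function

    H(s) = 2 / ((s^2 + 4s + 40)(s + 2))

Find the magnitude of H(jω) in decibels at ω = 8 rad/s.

|H(j8)|_dB ≈ -44.3 dB

Substitute s = j8: numerator = 2, denominator = -304 - j128.
|H(j8)| = |2| / |-304 - j128| = 2 / 329.85 ≈ 0.006063.
In decibels: 20·log₁₀(0.006063) ≈ -44.3 dB.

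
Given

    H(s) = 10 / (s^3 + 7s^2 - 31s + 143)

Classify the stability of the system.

The denominator s^3 + 7s^2 - 31s + 143 factors as (s + 11)(s^2 - 4s + 13), giving poles at s = -11, 2 ± 3j.
Since the pole(s) at s = 2 + 3j, 2 - 3j lie in the right half-plane, the system is unstable.

unstable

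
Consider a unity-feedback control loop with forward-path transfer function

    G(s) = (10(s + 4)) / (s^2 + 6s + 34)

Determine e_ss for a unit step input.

G(s) has no poles at the origin.
This is a Type 0 system. Kp = lim_{s→0} G(s) = 40/34 = 20/17.
e_ss = 1/(1 + Kp) = 1/(1 + 20/17) = 17/37 ≈ 0.4595.

e_ss = 0.4595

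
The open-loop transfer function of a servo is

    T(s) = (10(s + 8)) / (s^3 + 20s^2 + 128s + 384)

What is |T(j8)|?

Substitute s = j8: numerator = 80 + j80, denominator = -896 + j512.
|T(j8)| = |80 + j80| / |-896 + j512| = 113.14 / 1032.0 ≈ 0.1096.

|T(j8)| ≈ 0.1096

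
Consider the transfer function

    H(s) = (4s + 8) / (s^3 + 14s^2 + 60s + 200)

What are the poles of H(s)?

s = -10, -2 + 4j, -2 - 4j

The poles are the roots of the denominator s^3 + 14s^2 + 60s + 200 = 0.
Trying s = -10: the polynomial evaluates to 0, so (s + 10) is a factor.
Dividing out leaves s^2 + 4s + 20 = 0.
The quadratic formula then gives s = -2 ± 4j.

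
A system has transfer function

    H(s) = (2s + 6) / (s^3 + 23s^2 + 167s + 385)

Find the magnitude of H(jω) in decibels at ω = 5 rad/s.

|H(j5)|_dB ≈ -36.0 dB

Substitute s = j5: numerator = 6 + j10, denominator = -190 + j710.
|H(j5)| = |6 + j10| / |-190 + j710| = 11.662 / 734.98 ≈ 0.01587.
In decibels: 20·log₁₀(0.01587) ≈ -36.0 dB.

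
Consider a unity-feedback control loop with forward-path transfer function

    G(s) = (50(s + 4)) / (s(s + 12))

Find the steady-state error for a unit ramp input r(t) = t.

G(s) has one pole at the origin.
This is a Type 1 system. Kv = lim_{s→0} s·G(s) = 200/12 = 50/3.
e_ss = 1/Kv = 1/(50/3) = 3/50 ≈ 0.06000.

e_ss = 0.06000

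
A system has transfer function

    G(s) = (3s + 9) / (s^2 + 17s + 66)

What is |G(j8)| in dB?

Substitute s = j8: numerator = 9 + j24, denominator = 2 + j136.
|G(j8)| = |9 + j24| / |2 + j136| = 25.632 / 136.01 ≈ 0.1885.
In decibels: 20·log₁₀(0.1885) ≈ -14.5 dB.

|G(j8)|_dB ≈ -14.5 dB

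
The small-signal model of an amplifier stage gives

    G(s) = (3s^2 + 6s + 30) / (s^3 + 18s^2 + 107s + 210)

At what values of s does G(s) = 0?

s = -1 + 3j, -1 - 3j

Set the numerator to zero: 3s^2 + 6s + 30 = 0, i.e. 3·(s^2 + 2s + 10) = 0.
Factoring: (s^2 + 2s + 10) = 0.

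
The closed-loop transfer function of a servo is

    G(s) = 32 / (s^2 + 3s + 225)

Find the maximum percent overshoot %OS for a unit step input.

%OS ≈ 72.9%

Comparing s^2 + 3s + 225 to s^2 + 2ζωₙs + ωₙ²: ωₙ = 15 rad/s and ζ = 3/(2·15) = 0.1.
%OS = 100·exp(−πζ/√(1−ζ²)) = 100·exp(−π·0.1/√(1−0.1²)) ≈ 72.9%.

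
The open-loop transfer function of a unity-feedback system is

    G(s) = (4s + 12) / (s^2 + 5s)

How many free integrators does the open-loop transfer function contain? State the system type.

Type 1

Factor s from the denominator: s^2 + 5s = s·(s + 5).
There is 1 pole at the origin, so the system is Type 1.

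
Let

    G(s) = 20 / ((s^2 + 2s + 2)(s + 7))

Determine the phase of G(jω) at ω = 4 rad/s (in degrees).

∠G(j4) ≈ 180°

At s = j4: numerator = 20, denominator = -130.
∠G = ∠num − ∠den = 0° − (180°) = -180°, which wraps to 180°.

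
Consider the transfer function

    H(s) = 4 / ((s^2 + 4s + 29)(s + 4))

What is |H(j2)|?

|H(j2)| ≈ 0.03407

Substitute s = j2: numerator = 4, denominator = 84 + j82.
|H(j2)| = |4| / |84 + j82| = 4 / 117.39 ≈ 0.03407.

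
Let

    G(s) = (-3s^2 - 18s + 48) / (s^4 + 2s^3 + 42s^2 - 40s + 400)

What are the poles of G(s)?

The poles are the roots of the denominator s^4 + 2s^3 + 42s^2 - 40s + 400 = 0.
No real roots exist; factor into two real quadratics: (s^2 + 4s + 40)(s^2 - 2s + 10) = 0.
Each quadratic gives a conjugate pair via the quadratic formula.

s = -2 + 6j, -2 - 6j, 1 + 3j, 1 - 3j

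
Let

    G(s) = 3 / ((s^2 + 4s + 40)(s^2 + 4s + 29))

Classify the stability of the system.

stable

The poles can be read from the denominator factors: s = -2 ± 6j, -2 ± 5j.
Since all poles lie strictly in the left half-plane, the system is stable.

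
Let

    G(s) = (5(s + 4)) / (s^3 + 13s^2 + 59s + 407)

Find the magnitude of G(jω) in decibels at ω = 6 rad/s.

|G(j6)|_dB ≈ -12.4 dB

Substitute s = j6: numerator = 20 + j30, denominator = -61 + j138.
|G(j6)| = |20 + j30| / |-61 + j138| = 36.056 / 150.88 ≈ 0.2390.
In decibels: 20·log₁₀(0.2390) ≈ -12.4 dB.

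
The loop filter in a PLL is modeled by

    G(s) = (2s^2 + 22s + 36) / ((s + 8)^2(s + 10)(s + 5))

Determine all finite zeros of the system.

s = -2, -9

Set the numerator to zero: 2s^2 + 22s + 36 = 0, i.e. 2·(s^2 + 11s + 18) = 0.
Factoring: (s + 2)(s + 9) = 0.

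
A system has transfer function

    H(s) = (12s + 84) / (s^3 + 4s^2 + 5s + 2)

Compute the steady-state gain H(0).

Set s = 0: H(0) = (84) / (2) = 42.

H(0) = 42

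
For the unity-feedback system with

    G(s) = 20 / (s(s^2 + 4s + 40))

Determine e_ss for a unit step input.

G(s) has one pole at the origin.
This is a Type 1 system; for a step input the steady-state error is zero.

e_ss = 0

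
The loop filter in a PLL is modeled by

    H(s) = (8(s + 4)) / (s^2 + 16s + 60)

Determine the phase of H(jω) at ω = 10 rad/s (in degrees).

∠H(j10) ≈ -35.84°

At s = j10: numerator = 32 + j80, denominator = -40 + j160.
∠H = ∠num − ∠den = 68.199° − (104.04°) = -35.84°.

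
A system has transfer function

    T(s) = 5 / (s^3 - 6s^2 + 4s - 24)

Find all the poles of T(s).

The poles are the roots of the denominator s^3 - 6s^2 + 4s - 24 = 0.
Trying s = 6: the polynomial evaluates to 0, so (s - 6) is a factor.
Dividing out leaves s^2 + 4 = 0.
The quadratic formula then gives s = 0 ± 2j.

s = 2j, -2j, 6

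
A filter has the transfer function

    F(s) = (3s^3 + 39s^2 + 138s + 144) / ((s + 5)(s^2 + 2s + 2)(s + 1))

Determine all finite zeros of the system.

s = -3, -2, -8

Set the numerator to zero: 3s^3 + 39s^2 + 138s + 144 = 0, i.e. 3·(s^3 + 13s^2 + 46s + 48) = 0.
Factoring: (s + 3)(s + 2)(s + 8) = 0.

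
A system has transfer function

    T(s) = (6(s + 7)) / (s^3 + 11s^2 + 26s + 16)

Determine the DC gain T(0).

T(0) = 21/8 ≈ 2.625

Set s = 0: T(0) = (42) / (16) = 21/8.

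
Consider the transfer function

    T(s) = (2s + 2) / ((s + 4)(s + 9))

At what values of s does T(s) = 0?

Set the numerator to zero: 2s + 2 = 0, i.e. 2·(s + 1) = 0.
So s = -1.

s = -1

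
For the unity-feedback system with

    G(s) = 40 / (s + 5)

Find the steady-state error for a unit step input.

G(s) has no poles at the origin.
This is a Type 0 system. Kp = lim_{s→0} G(s) = 40/5 = 8.
e_ss = 1/(1 + Kp) = 1/(1 + 8) = 1/9 ≈ 0.1111.

e_ss = 0.1111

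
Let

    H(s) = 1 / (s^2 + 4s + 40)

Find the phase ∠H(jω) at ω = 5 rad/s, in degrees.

At s = j5: numerator = 1, denominator = 15 + j20.
∠H = ∠num − ∠den = 0° − (53.130°) = -53.13°.

∠H(j5) ≈ -53.13°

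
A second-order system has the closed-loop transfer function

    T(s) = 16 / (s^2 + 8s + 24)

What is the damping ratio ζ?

ζ ≈ 0.8165

Compare the denominator to the standard form s^2 + 2ζωₙs + ωₙ².
ωₙ² = 24, so ωₙ = √24 ≈ 4.899 rad/s.
2ζωₙ = 8, so ζ = 8/(2·√24) ≈ 0.8165.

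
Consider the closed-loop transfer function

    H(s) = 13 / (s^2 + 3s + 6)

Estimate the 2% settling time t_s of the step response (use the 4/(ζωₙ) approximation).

Comparing s^2 + 3s + 6 to s^2 + 2ζωₙs + ωₙ²: ωₙ = √6 ≈ 2.449 rad/s and ζ = 3/(2·√6) ≈ 0.6124.
ζωₙ = 3/2 = 1.5, so t_s ≈ 4/(ζωₙ) = 4/1.5 ≈ 2.667 s.

t_s ≈ 2.667 s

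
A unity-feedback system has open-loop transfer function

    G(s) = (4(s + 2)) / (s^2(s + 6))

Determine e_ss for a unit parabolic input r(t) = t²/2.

G(s) has 2 poles at the origin.
This is a Type 2 system. Ka = lim_{s→0} s^2·G(s) = 8/6 = 4/3.
e_ss = 1/Ka = 1/(4/3) = 3/4 ≈ 0.7500.

e_ss = 0.7500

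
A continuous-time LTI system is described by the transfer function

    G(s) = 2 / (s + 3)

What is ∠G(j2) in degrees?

∠G(j2) ≈ -33.69°

At s = j2: numerator = 2, denominator = 3 + j2.
∠G = ∠num − ∠den = 0° − (33.690°) = -33.69°.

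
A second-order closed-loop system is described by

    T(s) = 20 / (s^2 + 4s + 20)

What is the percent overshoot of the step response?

%OS ≈ 20.8%

Comparing s^2 + 4s + 20 to s^2 + 2ζωₙs + ωₙ²: ωₙ = √20 ≈ 4.472 rad/s and ζ = 4/(2·√20) ≈ 0.4472.
%OS = 100·exp(−πζ/√(1−ζ²)) = 100·exp(−π·0.4472/√(1−0.4472²)) ≈ 20.8%.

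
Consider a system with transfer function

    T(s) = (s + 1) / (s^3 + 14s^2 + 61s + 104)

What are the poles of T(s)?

s = -3 + 2j, -3 - 2j, -8

The poles are the roots of the denominator s^3 + 14s^2 + 61s + 104 = 0.
Trying s = -8: the polynomial evaluates to 0, so (s + 8) is a factor.
Dividing out leaves s^2 + 6s + 13 = 0.
The quadratic formula then gives s = -3 ± 2j.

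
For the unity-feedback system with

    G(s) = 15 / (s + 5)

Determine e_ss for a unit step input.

G(s) has no poles at the origin.
This is a Type 0 system. Kp = lim_{s→0} G(s) = 15/5 = 3.
e_ss = 1/(1 + Kp) = 1/(1 + 3) = 1/4 ≈ 0.2500.

e_ss = 0.2500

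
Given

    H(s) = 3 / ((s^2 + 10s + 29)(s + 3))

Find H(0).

At s = 0 each factor (s + a) contributes a and each (s^2 + bs + c) contributes c.
H(0) = 3·1 / ((29) · (3)) = 3/87 = 1/29.

H(0) = 1/29 ≈ 0.03448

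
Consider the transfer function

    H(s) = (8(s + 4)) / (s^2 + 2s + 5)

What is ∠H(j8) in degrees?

At s = j8: numerator = 32 + j64, denominator = -59 + j16.
∠H = ∠num − ∠den = 63.435° − (164.83°) = -101.4°.

∠H(j8) ≈ -101.4°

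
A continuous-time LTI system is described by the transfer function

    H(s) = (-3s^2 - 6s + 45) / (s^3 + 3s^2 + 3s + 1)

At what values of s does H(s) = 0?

Set the numerator to zero: -3s^2 - 6s + 45 = 0, i.e. -3·(s^2 + 2s - 15) = 0.
Factoring: (s - 3)(s + 5) = 0.

s = 3, -5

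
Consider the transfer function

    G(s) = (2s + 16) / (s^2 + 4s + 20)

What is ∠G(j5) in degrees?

At s = j5: numerator = 16 + j10, denominator = -5 + j20.
∠G = ∠num − ∠den = 32.005° − (104.04°) = -72.03°.

∠G(j5) ≈ -72.03°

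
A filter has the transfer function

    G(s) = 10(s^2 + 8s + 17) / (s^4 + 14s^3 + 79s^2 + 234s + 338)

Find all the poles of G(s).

s = -2 ± 3j, -5 ± j

The poles are the roots of the denominator s^4 + 14s^3 + 79s^2 + 234s + 338 = 0.
No real roots exist; factor into two real quadratics: (s^2 + 4s + 13)(s^2 + 10s + 26) = 0.
Each quadratic gives a conjugate pair via the quadratic formula.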